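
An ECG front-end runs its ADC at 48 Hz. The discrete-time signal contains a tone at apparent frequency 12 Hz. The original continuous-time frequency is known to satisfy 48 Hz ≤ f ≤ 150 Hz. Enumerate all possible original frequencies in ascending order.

Frequencies that alias to 12 Hz are k·fs ± 12 Hz for integer k ≥ 0.
k=0: 12 Hz.
k=1: 36 Hz, 60 Hz.
k=2: 84 Hz, 108 Hz.
k=3: 132 Hz, 156 Hz.
k=4: 180 Hz, 204 Hz.
Within [48 Hz, 150 Hz]: 60 Hz, 84 Hz, 108 Hz, 132 Hz.

60 Hz, 84 Hz, 108 Hz, 132 Hz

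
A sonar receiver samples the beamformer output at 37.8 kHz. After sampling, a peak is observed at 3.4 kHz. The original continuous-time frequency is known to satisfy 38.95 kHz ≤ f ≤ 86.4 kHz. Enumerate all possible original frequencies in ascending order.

41.2 kHz, 72.2 kHz, 79 kHz

Frequencies that alias to 3.4 kHz are k·fs ± 3.4 kHz for integer k ≥ 0.
k=0: 3.4 kHz.
k=1: 34.4 kHz, 41.2 kHz.
k=2: 72.2 kHz, 79 kHz.
k=3: 110 kHz, 116.8 kHz.
Within [38.95 kHz, 86.4 kHz]: 41.2 kHz, 72.2 kHz, 79 kHz.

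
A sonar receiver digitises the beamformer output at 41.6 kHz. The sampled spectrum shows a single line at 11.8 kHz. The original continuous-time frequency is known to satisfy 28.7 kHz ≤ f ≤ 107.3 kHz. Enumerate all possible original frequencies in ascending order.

Frequencies that alias to 11.8 kHz are k·fs ± 11.8 kHz for integer k ≥ 0.
k=0: 11.8 kHz.
k=1: 29.8 kHz, 53.4 kHz.
k=2: 71.4 kHz, 95 kHz.
k=3: 113 kHz, 136.6 kHz.
Within [28.7 kHz, 107.3 kHz]: 29.8 kHz, 53.4 kHz, 71.4 kHz, 95 kHz.

29.8 kHz, 53.4 kHz, 71.4 kHz, 95 kHz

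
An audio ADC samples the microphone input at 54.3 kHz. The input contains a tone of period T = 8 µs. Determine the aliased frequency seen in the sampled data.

T = 8 µs → f = 1/T = 125 kHz.
125 kHz mod fs = 16.4 kHz.
16.4 kHz ≤ fs/2 = 27.15 kHz, appears at 16.4 kHz.

16.4 kHz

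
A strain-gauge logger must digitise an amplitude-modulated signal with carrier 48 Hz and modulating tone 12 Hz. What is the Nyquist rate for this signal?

AM sidebands sit at fc ± fm = 36 Hz and 60 Hz.
Highest-frequency component: 60 Hz.
Nyquist rate = 2 × 60 Hz = 120 Hz.

120 Hz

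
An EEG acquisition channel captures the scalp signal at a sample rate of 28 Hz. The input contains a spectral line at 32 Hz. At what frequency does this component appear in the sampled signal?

4 Hz

32 Hz mod fs = 4 Hz.
4 Hz ≤ fs/2 = 14 Hz, appears at 4 Hz.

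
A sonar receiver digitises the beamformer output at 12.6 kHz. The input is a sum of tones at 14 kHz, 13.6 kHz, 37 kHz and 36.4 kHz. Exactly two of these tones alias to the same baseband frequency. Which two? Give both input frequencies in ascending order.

14 kHz, 36.4 kHz

fs/2 = 6.3 kHz.
14 kHz mod fs = 1.4 kHz.
1.4 kHz ≤ fs/2 = 6.3 kHz, appears at 1.4 kHz.
13.6 kHz mod fs = 1 kHz.
1 kHz ≤ fs/2 = 6.3 kHz, appears at 1 kHz.
37 kHz mod fs = 11.8 kHz.
11.8 kHz > fs/2 = 6.3 kHz, folds to fs − 11.8 kHz = 0.8 kHz.
36.4 kHz mod fs = 11.2 kHz.
11.2 kHz > fs/2 = 6.3 kHz, folds to fs − 11.2 kHz = 1.4 kHz.
14 kHz and 36.4 kHz both map to 1.4 kHz.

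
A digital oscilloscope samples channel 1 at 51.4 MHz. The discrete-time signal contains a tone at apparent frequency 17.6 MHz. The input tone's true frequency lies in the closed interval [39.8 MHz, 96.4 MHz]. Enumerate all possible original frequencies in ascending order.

Frequencies that alias to 17.6 MHz are k·fs ± 17.6 MHz for integer k ≥ 0.
k=0: 17.6 MHz.
k=1: 33.8 MHz, 69 MHz.
k=2: 85.2 MHz, 120.4 MHz.
k=3: 136.6 MHz, 171.8 MHz.
Within [39.8 MHz, 96.4 MHz]: 69 MHz, 85.2 MHz.

69 MHz, 85.2 MHz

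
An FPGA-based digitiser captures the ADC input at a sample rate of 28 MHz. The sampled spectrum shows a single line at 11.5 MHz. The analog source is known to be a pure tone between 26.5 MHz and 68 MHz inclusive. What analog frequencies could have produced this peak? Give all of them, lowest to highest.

39.5 MHz, 44.5 MHz, 67.5 MHz

Frequencies that alias to 11.5 MHz are k·fs ± 11.5 MHz for integer k ≥ 0.
k=0: 11.5 MHz.
k=1: 16.5 MHz, 39.5 MHz.
k=2: 44.5 MHz, 67.5 MHz.
k=3: 72.5 MHz, 95.5 MHz.
Within [26.5 MHz, 68 MHz]: 39.5 MHz, 44.5 MHz, 67.5 MHz.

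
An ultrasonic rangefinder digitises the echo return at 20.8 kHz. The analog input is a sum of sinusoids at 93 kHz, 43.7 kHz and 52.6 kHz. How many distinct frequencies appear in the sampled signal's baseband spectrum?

fs/2 = 10.4 kHz.
93 kHz mod fs = 9.8 kHz.
9.8 kHz ≤ fs/2 = 10.4 kHz, appears at 9.8 kHz.
43.7 kHz mod fs = 2.1 kHz.
2.1 kHz ≤ fs/2 = 10.4 kHz, appears at 2.1 kHz.
52.6 kHz mod fs = 11 kHz.
11 kHz > fs/2 = 10.4 kHz, folds to fs − 11 kHz = 9.8 kHz.
Distinct values: {2.1 kHz, 9.8 kHz} → 2.

2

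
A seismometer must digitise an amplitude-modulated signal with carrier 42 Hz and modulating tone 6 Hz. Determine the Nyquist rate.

96 Hz

AM sidebands sit at fc ± fm = 36 Hz and 48 Hz.
Highest-frequency component: 48 Hz.
Nyquist rate = 2 × 48 Hz = 96 Hz.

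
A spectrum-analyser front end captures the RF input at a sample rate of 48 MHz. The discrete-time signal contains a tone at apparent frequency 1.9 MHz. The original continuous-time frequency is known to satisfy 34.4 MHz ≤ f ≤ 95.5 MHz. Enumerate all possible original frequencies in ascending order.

46.1 MHz, 49.9 MHz, 94.1 MHz

Frequencies that alias to 1.9 MHz are k·fs ± 1.9 MHz for integer k ≥ 0.
k=0: 1.9 MHz.
k=1: 46.1 MHz, 49.9 MHz.
k=2: 94.1 MHz, 97.9 MHz.
k=3: 142.1 MHz, 145.9 MHz.
Within [34.4 MHz, 95.5 MHz]: 46.1 MHz, 49.9 MHz, 94.1 MHz.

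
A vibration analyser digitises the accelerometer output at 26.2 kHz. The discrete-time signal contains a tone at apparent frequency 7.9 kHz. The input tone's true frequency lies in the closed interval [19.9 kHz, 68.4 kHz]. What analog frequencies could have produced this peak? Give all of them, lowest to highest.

Frequencies that alias to 7.9 kHz are k·fs ± 7.9 kHz for integer k ≥ 0.
k=0: 7.9 kHz.
k=1: 18.3 kHz, 34.1 kHz.
k=2: 44.5 kHz, 60.3 kHz.
k=3: 70.7 kHz, 86.5 kHz.
Within [19.9 kHz, 68.4 kHz]: 34.1 kHz, 44.5 kHz, 60.3 kHz.

34.1 kHz, 44.5 kHz, 60.3 kHz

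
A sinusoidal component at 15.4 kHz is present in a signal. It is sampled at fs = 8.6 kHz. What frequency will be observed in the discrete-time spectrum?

1.8 kHz

15.4 kHz mod fs = 6.8 kHz.
6.8 kHz > fs/2 = 4.3 kHz, folds to fs − 6.8 kHz = 1.8 kHz.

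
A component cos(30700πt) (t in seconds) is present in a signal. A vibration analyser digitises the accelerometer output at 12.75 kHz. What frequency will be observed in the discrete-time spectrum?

2.6 kHz

ω = 30700π rad/s → f = ω/(2π) = 15350 Hz = 15.35 kHz.
15.35 kHz mod fs = 2.6 kHz.
2.6 kHz ≤ fs/2 = 6.375 kHz, appears at 2.6 kHz.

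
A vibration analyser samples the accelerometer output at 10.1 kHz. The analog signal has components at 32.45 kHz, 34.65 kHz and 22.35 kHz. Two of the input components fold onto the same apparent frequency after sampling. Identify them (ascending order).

fs/2 = 5.05 kHz.
32.45 kHz mod fs = 2.15 kHz.
2.15 kHz ≤ fs/2 = 5.05 kHz, appears at 2.15 kHz.
34.65 kHz mod fs = 4.35 kHz.
4.35 kHz ≤ fs/2 = 5.05 kHz, appears at 4.35 kHz.
22.35 kHz mod fs = 2.15 kHz.
2.15 kHz ≤ fs/2 = 5.05 kHz, appears at 2.15 kHz.
22.35 kHz and 32.45 kHz both map to 2.15 kHz.

22.35 kHz, 32.45 kHz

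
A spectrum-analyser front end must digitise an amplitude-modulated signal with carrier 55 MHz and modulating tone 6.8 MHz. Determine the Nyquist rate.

AM sidebands sit at fc ± fm = 48.2 MHz and 61.8 MHz.
Highest-frequency component: 61.8 MHz.
Nyquist rate = 2 × 61.8 MHz = 123.6 MHz.

123.6 MHz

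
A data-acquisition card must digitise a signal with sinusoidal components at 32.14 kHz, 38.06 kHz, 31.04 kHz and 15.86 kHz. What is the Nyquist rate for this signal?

Highest-frequency component: 38.06 kHz.
Nyquist rate = 2 × 38.06 kHz = 76.12 kHz.

76.12 kHz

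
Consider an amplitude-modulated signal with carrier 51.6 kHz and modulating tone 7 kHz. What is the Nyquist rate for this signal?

AM sidebands sit at fc ± fm = 44.6 kHz and 58.6 kHz.
Highest-frequency component: 58.6 kHz.
Nyquist rate = 2 × 58.6 kHz = 117.2 kHz.

117.2 kHz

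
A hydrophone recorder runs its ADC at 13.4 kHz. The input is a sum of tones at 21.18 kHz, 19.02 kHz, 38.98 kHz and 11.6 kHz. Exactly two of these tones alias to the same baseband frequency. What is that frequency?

fs/2 = 6.7 kHz.
21.18 kHz mod fs = 7.78 kHz.
7.78 kHz > fs/2 = 6.7 kHz, folds to fs − 7.78 kHz = 5.62 kHz.
19.02 kHz mod fs = 5.62 kHz.
5.62 kHz ≤ fs/2 = 6.7 kHz, appears at 5.62 kHz.
38.98 kHz mod fs = 12.18 kHz.
12.18 kHz > fs/2 = 6.7 kHz, folds to fs − 12.18 kHz = 1.22 kHz.
11.6 kHz > fs/2 = 6.7 kHz, folds to fs − 11.6 kHz = 1.8 kHz.
19.02 kHz and 21.18 kHz both map to 5.62 kHz.

5.62 kHz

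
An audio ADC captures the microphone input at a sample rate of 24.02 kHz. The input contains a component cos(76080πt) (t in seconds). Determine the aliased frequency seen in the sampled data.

10 kHz

ω = 76080π rad/s → f = ω/(2π) = 38040 Hz = 38.04 kHz.
38.04 kHz mod fs = 14.02 kHz.
14.02 kHz > fs/2 = 12.01 kHz, folds to fs − 14.02 kHz = 10 kHz.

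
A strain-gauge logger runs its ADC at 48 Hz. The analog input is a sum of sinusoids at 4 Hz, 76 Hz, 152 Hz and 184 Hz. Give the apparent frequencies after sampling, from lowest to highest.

fs/2 = 24 Hz.
4 Hz ≤ fs/2 = 24 Hz, passes unchanged.
76 Hz mod fs = 28 Hz.
28 Hz > fs/2 = 24 Hz, folds to fs − 28 Hz = 20 Hz.
152 Hz mod fs = 8 Hz.
8 Hz ≤ fs/2 = 24 Hz, appears at 8 Hz.
184 Hz mod fs = 40 Hz.
40 Hz > fs/2 = 24 Hz, folds to fs − 40 Hz = 8 Hz.
Distinct values: {4 Hz, 8 Hz, 20 Hz}.

4 Hz, 8 Hz, 20 Hz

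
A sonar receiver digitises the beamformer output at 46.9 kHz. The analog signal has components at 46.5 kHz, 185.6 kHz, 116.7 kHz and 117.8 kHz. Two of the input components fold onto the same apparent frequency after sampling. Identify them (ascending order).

fs/2 = 23.45 kHz.
46.5 kHz > fs/2 = 23.45 kHz, folds to fs − 46.5 kHz = 0.4 kHz.
185.6 kHz mod fs = 44.9 kHz.
44.9 kHz > fs/2 = 23.45 kHz, folds to fs − 44.9 kHz = 2 kHz.
116.7 kHz mod fs = 22.9 kHz.
22.9 kHz ≤ fs/2 = 23.45 kHz, appears at 22.9 kHz.
117.8 kHz mod fs = 24 kHz.
24 kHz > fs/2 = 23.45 kHz, folds to fs − 24 kHz = 22.9 kHz.
116.7 kHz and 117.8 kHz both map to 22.9 kHz.

116.7 kHz, 117.8 kHz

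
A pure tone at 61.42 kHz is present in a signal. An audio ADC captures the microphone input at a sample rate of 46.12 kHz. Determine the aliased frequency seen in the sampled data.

61.42 kHz mod fs = 15.3 kHz.
15.3 kHz ≤ fs/2 = 23.06 kHz, appears at 15.3 kHz.

15.3 kHz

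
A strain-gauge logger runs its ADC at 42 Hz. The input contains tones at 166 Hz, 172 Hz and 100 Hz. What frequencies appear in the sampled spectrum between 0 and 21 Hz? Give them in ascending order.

2 Hz, 4 Hz, 16 Hz

fs/2 = 21 Hz.
166 Hz mod fs = 40 Hz.
40 Hz > fs/2 = 21 Hz, folds to fs − 40 Hz = 2 Hz.
172 Hz mod fs = 4 Hz.
4 Hz ≤ fs/2 = 21 Hz, appears at 4 Hz.
100 Hz mod fs = 16 Hz.
16 Hz ≤ fs/2 = 21 Hz, appears at 16 Hz.
Distinct values: {2 Hz, 4 Hz, 16 Hz}.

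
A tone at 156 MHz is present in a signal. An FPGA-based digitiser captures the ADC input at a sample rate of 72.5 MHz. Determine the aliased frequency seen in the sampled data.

11 MHz

156 MHz mod fs = 11 MHz.
11 MHz ≤ fs/2 = 36.25 MHz, appears at 11 MHz.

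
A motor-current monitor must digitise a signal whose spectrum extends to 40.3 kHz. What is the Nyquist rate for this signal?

80.6 kHz

Nyquist rate = 2 × 40.3 kHz = 80.6 kHz.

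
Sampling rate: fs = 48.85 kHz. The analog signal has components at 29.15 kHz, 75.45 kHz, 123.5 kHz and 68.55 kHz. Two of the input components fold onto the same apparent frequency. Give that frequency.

fs/2 = 24.425 kHz.
29.15 kHz > fs/2 = 24.425 kHz, folds to fs − 29.15 kHz = 19.7 kHz.
75.45 kHz mod fs = 26.6 kHz.
26.6 kHz > fs/2 = 24.425 kHz, folds to fs − 26.6 kHz = 22.25 kHz.
123.5 kHz mod fs = 25.8 kHz.
25.8 kHz > fs/2 = 24.425 kHz, folds to fs − 25.8 kHz = 23.05 kHz.
68.55 kHz mod fs = 19.7 kHz.
19.7 kHz ≤ fs/2 = 24.425 kHz, appears at 19.7 kHz.
29.15 kHz and 68.55 kHz both map to 19.7 kHz.

19.7 kHz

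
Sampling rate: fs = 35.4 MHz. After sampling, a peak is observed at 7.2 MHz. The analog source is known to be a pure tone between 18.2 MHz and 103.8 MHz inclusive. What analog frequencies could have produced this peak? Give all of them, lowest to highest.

28.2 MHz, 42.6 MHz, 63.6 MHz, 78 MHz, 99 MHz

Frequencies that alias to 7.2 MHz are k·fs ± 7.2 MHz for integer k ≥ 0.
k=0: 7.2 MHz.
k=1: 28.2 MHz, 42.6 MHz.
k=2: 63.6 MHz, 78 MHz.
k=3: 99 MHz, 113.4 MHz.
k=4: 134.4 MHz, 148.8 MHz.
Within [18.2 MHz, 103.8 MHz]: 28.2 MHz, 42.6 MHz, 63.6 MHz, 78 MHz, 99 MHz.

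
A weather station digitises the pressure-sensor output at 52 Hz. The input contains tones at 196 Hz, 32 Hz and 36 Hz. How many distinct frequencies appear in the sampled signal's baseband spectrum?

3

fs/2 = 26 Hz.
196 Hz mod fs = 40 Hz.
40 Hz > fs/2 = 26 Hz, folds to fs − 40 Hz = 12 Hz.
32 Hz > fs/2 = 26 Hz, folds to fs − 32 Hz = 20 Hz.
36 Hz > fs/2 = 26 Hz, folds to fs − 36 Hz = 16 Hz.
Distinct values: {12 Hz, 16 Hz, 20 Hz} → 3.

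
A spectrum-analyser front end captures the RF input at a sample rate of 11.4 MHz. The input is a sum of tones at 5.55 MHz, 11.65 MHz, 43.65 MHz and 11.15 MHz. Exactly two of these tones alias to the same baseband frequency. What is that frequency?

fs/2 = 5.7 MHz.
5.55 MHz ≤ fs/2 = 5.7 MHz, passes unchanged.
11.65 MHz mod fs = 0.25 MHz.
0.25 MHz ≤ fs/2 = 5.7 MHz, appears at 0.25 MHz.
43.65 MHz mod fs = 9.45 MHz.
9.45 MHz > fs/2 = 5.7 MHz, folds to fs − 9.45 MHz = 1.95 MHz.
11.15 MHz > fs/2 = 5.7 MHz, folds to fs − 11.15 MHz = 0.25 MHz.
11.15 MHz and 11.65 MHz both map to 0.25 MHz.

0.25 MHz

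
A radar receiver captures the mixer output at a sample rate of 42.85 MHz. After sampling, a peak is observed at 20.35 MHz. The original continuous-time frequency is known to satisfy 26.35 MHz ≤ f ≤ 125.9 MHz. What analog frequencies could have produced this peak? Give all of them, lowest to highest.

Frequencies that alias to 20.35 MHz are k·fs ± 20.35 MHz for integer k ≥ 0.
k=0: 20.35 MHz.
k=1: 22.5 MHz, 63.2 MHz.
k=2: 65.35 MHz, 106.05 MHz.
k=3: 108.2 MHz, 148.9 MHz.
k=4: 151.05 MHz, 191.75 MHz.
Within [26.35 MHz, 125.9 MHz]: 63.2 MHz, 65.35 MHz, 106.05 MHz, 108.2 MHz.

63.2 MHz, 65.35 MHz, 106.05 MHz, 108.2 MHz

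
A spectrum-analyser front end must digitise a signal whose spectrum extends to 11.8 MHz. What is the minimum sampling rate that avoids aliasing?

23.6 MHz

Nyquist rate = 2 × 11.8 MHz = 23.6 MHz.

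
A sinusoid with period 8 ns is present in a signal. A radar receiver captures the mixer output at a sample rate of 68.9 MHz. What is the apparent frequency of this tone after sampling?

12.8 MHz

T = 8 ns → f = 1/T = 125 MHz.
125 MHz mod fs = 56.1 MHz.
56.1 MHz > fs/2 = 34.45 MHz, folds to fs − 56.1 MHz = 12.8 MHz.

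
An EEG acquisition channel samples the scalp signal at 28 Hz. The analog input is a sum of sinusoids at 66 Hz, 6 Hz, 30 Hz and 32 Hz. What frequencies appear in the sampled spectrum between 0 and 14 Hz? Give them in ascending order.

2 Hz, 4 Hz, 6 Hz, 10 Hz

fs/2 = 14 Hz.
66 Hz mod fs = 10 Hz.
10 Hz ≤ fs/2 = 14 Hz, appears at 10 Hz.
6 Hz ≤ fs/2 = 14 Hz, passes unchanged.
30 Hz mod fs = 2 Hz.
2 Hz ≤ fs/2 = 14 Hz, appears at 2 Hz.
32 Hz mod fs = 4 Hz.
4 Hz ≤ fs/2 = 14 Hz, appears at 4 Hz.
Distinct values: {2 Hz, 4 Hz, 6 Hz, 10 Hz}.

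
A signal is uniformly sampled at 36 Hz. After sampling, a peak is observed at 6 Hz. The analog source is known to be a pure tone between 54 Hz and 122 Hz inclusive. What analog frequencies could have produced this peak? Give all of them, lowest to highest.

66 Hz, 78 Hz, 102 Hz, 114 Hz

Frequencies that alias to 6 Hz are k·fs ± 6 Hz for integer k ≥ 0.
k=0: 6 Hz.
k=1: 30 Hz, 42 Hz.
k=2: 66 Hz, 78 Hz.
k=3: 102 Hz, 114 Hz.
k=4: 138 Hz, 150 Hz.
Within [54 Hz, 122 Hz]: 66 Hz, 78 Hz, 102 Hz, 114 Hz.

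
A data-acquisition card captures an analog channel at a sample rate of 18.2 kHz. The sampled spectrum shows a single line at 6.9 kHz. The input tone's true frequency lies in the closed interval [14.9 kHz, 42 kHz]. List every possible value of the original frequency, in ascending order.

Frequencies that alias to 6.9 kHz are k·fs ± 6.9 kHz for integer k ≥ 0.
k=0: 6.9 kHz.
k=1: 11.3 kHz, 25.1 kHz.
k=2: 29.5 kHz, 43.3 kHz.
k=3: 47.7 kHz, 61.5 kHz.
Within [14.9 kHz, 42 kHz]: 25.1 kHz, 29.5 kHz.

25.1 kHz, 29.5 kHz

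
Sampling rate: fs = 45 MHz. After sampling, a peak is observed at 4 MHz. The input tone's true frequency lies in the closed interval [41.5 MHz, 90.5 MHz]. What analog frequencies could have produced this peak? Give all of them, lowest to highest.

49 MHz, 86 MHz

Frequencies that alias to 4 MHz are k·fs ± 4 MHz for integer k ≥ 0.
k=0: 4 MHz.
k=1: 41 MHz, 49 MHz.
k=2: 86 MHz, 94 MHz.
k=3: 131 MHz, 139 MHz.
Within [41.5 MHz, 90.5 MHz]: 49 MHz, 86 MHz.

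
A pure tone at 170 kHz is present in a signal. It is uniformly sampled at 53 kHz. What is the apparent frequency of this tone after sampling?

170 kHz mod fs = 11 kHz.
11 kHz ≤ fs/2 = 26.5 kHz, appears at 11 kHz.

11 kHz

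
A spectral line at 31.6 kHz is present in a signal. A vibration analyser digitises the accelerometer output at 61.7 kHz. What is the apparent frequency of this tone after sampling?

30.1 kHz

31.6 kHz > fs/2 = 30.85 kHz, folds to fs − 31.6 kHz = 30.1 kHz.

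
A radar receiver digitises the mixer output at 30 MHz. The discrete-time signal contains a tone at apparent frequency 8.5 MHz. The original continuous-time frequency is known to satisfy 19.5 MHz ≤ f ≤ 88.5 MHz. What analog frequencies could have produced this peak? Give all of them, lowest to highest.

Frequencies that alias to 8.5 MHz are k·fs ± 8.5 MHz for integer k ≥ 0.
k=0: 8.5 MHz.
k=1: 21.5 MHz, 38.5 MHz.
k=2: 51.5 MHz, 68.5 MHz.
k=3: 81.5 MHz, 98.5 MHz.
k=4: 111.5 MHz, 128.5 MHz.
Within [19.5 MHz, 88.5 MHz]: 21.5 MHz, 38.5 MHz, 51.5 MHz, 68.5 MHz, 81.5 MHz.

21.5 MHz, 38.5 MHz, 51.5 MHz, 68.5 MHz, 81.5 MHz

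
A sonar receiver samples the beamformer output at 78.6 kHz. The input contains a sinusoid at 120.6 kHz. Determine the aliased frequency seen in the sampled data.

36.6 kHz

120.6 kHz mod fs = 42 kHz.
42 kHz > fs/2 = 39.3 kHz, folds to fs − 42 kHz = 36.6 kHz.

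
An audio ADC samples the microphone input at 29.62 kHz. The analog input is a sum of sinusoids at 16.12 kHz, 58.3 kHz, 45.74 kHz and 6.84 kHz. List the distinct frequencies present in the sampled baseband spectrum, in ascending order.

fs/2 = 14.81 kHz.
16.12 kHz > fs/2 = 14.81 kHz, folds to fs − 16.12 kHz = 13.5 kHz.
58.3 kHz mod fs = 28.68 kHz.
28.68 kHz > fs/2 = 14.81 kHz, folds to fs − 28.68 kHz = 0.94 kHz.
45.74 kHz mod fs = 16.12 kHz.
16.12 kHz > fs/2 = 14.81 kHz, folds to fs − 16.12 kHz = 13.5 kHz.
6.84 kHz ≤ fs/2 = 14.81 kHz, passes unchanged.
Distinct values: {0.94 kHz, 6.84 kHz, 13.5 kHz}.

0.94 kHz, 6.84 kHz, 13.5 kHz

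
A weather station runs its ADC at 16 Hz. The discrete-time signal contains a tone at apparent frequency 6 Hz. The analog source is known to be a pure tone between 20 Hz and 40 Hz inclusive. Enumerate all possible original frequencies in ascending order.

22 Hz, 26 Hz, 38 Hz

Frequencies that alias to 6 Hz are k·fs ± 6 Hz for integer k ≥ 0.
k=0: 6 Hz.
k=1: 10 Hz, 22 Hz.
k=2: 26 Hz, 38 Hz.
k=3: 42 Hz, 54 Hz.
Within [20 Hz, 40 Hz]: 22 Hz, 26 Hz, 38 Hz.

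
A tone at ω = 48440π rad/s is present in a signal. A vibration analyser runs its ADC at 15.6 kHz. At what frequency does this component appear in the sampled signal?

6.98 kHz

ω = 48440π rad/s → f = ω/(2π) = 24220 Hz = 24.22 kHz.
24.22 kHz mod fs = 8.62 kHz.
8.62 kHz > fs/2 = 7.8 kHz, folds to fs − 8.62 kHz = 6.98 kHz.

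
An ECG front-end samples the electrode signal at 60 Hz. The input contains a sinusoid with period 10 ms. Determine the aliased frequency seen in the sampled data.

20 Hz

T = 10 ms → f = 1/T = 100 Hz.
100 Hz mod fs = 40 Hz.
40 Hz > fs/2 = 30 Hz, folds to fs − 40 Hz = 20 Hz.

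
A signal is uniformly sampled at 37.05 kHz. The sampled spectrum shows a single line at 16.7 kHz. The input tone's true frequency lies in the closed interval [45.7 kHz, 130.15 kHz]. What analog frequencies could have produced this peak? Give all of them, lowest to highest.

Frequencies that alias to 16.7 kHz are k·fs ± 16.7 kHz for integer k ≥ 0.
k=0: 16.7 kHz.
k=1: 20.35 kHz, 53.75 kHz.
k=2: 57.4 kHz, 90.8 kHz.
k=3: 94.45 kHz, 127.85 kHz.
k=4: 131.5 kHz, 164.9 kHz.
Within [45.7 kHz, 130.15 kHz]: 53.75 kHz, 57.4 kHz, 90.8 kHz, 94.45 kHz, 127.85 kHz.

53.75 kHz, 57.4 kHz, 90.8 kHz, 94.45 kHz, 127.85 kHz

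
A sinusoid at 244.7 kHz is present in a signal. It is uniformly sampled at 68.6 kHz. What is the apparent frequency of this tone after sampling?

29.7 kHz

244.7 kHz mod fs = 38.9 kHz.
38.9 kHz > fs/2 = 34.3 kHz, folds to fs − 38.9 kHz = 29.7 kHz.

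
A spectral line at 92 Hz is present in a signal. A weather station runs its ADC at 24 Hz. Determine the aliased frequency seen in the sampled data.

92 Hz mod fs = 20 Hz.
20 Hz > fs/2 = 12 Hz, folds to fs − 20 Hz = 4 Hz.

4 Hz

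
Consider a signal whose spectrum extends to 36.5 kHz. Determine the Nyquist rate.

73 kHz

Nyquist rate = 2 × 36.5 kHz = 73 kHz.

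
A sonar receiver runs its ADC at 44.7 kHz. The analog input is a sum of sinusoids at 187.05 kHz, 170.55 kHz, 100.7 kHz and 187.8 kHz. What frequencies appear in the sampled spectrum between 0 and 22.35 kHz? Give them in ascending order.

fs/2 = 22.35 kHz.
187.05 kHz mod fs = 8.25 kHz.
8.25 kHz ≤ fs/2 = 22.35 kHz, appears at 8.25 kHz.
170.55 kHz mod fs = 36.45 kHz.
36.45 kHz > fs/2 = 22.35 kHz, folds to fs − 36.45 kHz = 8.25 kHz.
100.7 kHz mod fs = 11.3 kHz.
11.3 kHz ≤ fs/2 = 22.35 kHz, appears at 11.3 kHz.
187.8 kHz mod fs = 9 kHz.
9 kHz ≤ fs/2 = 22.35 kHz, appears at 9 kHz.
Distinct values: {8.25 kHz, 9 kHz, 11.3 kHz}.

8.25 kHz, 9 kHz, 11.3 kHz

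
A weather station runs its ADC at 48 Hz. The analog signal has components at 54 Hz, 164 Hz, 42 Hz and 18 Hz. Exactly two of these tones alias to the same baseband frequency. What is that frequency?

6 Hz

fs/2 = 24 Hz.
54 Hz mod fs = 6 Hz.
6 Hz ≤ fs/2 = 24 Hz, appears at 6 Hz.
164 Hz mod fs = 20 Hz.
20 Hz ≤ fs/2 = 24 Hz, appears at 20 Hz.
42 Hz > fs/2 = 24 Hz, folds to fs − 42 Hz = 6 Hz.
18 Hz ≤ fs/2 = 24 Hz, passes unchanged.
42 Hz and 54 Hz both map to 6 Hz.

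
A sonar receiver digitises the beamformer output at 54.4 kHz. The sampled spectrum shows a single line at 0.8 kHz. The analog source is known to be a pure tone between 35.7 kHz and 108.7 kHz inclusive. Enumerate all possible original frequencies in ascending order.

53.6 kHz, 55.2 kHz, 108 kHz

Frequencies that alias to 0.8 kHz are k·fs ± 0.8 kHz for integer k ≥ 0.
k=0: 0.8 kHz.
k=1: 53.6 kHz, 55.2 kHz.
k=2: 108 kHz, 109.6 kHz.
k=3: 162.4 kHz, 164 kHz.
Within [35.7 kHz, 108.7 kHz]: 53.6 kHz, 55.2 kHz, 108 kHz.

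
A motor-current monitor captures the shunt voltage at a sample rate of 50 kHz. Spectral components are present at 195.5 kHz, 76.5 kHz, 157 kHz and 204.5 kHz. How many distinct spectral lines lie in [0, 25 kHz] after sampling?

fs/2 = 25 kHz.
195.5 kHz mod fs = 45.5 kHz.
45.5 kHz > fs/2 = 25 kHz, folds to fs − 45.5 kHz = 4.5 kHz.
76.5 kHz mod fs = 26.5 kHz.
26.5 kHz > fs/2 = 25 kHz, folds to fs − 26.5 kHz = 23.5 kHz.
157 kHz mod fs = 7 kHz.
7 kHz ≤ fs/2 = 25 kHz, appears at 7 kHz.
204.5 kHz mod fs = 4.5 kHz.
4.5 kHz ≤ fs/2 = 25 kHz, appears at 4.5 kHz.
Distinct values: {4.5 kHz, 7 kHz, 23.5 kHz} → 3.

3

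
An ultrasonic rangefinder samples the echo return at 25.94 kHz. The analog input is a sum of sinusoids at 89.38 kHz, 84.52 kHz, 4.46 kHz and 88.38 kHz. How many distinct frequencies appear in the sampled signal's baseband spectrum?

fs/2 = 12.97 kHz.
89.38 kHz mod fs = 11.56 kHz.
11.56 kHz ≤ fs/2 = 12.97 kHz, appears at 11.56 kHz.
84.52 kHz mod fs = 6.7 kHz.
6.7 kHz ≤ fs/2 = 12.97 kHz, appears at 6.7 kHz.
4.46 kHz ≤ fs/2 = 12.97 kHz, passes unchanged.
88.38 kHz mod fs = 10.56 kHz.
10.56 kHz ≤ fs/2 = 12.97 kHz, appears at 10.56 kHz.
Distinct values: {4.46 kHz, 6.7 kHz, 10.56 kHz, 11.56 kHz} → 4.

4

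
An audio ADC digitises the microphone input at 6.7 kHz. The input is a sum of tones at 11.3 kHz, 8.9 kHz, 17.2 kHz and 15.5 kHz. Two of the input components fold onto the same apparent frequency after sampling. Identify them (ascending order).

fs/2 = 3.35 kHz.
11.3 kHz mod fs = 4.6 kHz.
4.6 kHz > fs/2 = 3.35 kHz, folds to fs − 4.6 kHz = 2.1 kHz.
8.9 kHz mod fs = 2.2 kHz.
2.2 kHz ≤ fs/2 = 3.35 kHz, appears at 2.2 kHz.
17.2 kHz mod fs = 3.8 kHz.
3.8 kHz > fs/2 = 3.35 kHz, folds to fs − 3.8 kHz = 2.9 kHz.
15.5 kHz mod fs = 2.1 kHz.
2.1 kHz ≤ fs/2 = 3.35 kHz, appears at 2.1 kHz.
11.3 kHz and 15.5 kHz both map to 2.1 kHz.

11.3 kHz, 15.5 kHz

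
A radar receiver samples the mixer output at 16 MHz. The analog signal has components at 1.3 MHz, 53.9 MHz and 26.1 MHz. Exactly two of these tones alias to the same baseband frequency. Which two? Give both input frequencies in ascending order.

fs/2 = 8 MHz.
1.3 MHz ≤ fs/2 = 8 MHz, passes unchanged.
53.9 MHz mod fs = 5.9 MHz.
5.9 MHz ≤ fs/2 = 8 MHz, appears at 5.9 MHz.
26.1 MHz mod fs = 10.1 MHz.
10.1 MHz > fs/2 = 8 MHz, folds to fs − 10.1 MHz = 5.9 MHz.
26.1 MHz and 53.9 MHz both map to 5.9 MHz.

26.1 MHz, 53.9 MHz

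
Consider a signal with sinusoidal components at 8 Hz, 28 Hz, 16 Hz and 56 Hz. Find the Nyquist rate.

Highest-frequency component: 56 Hz.
Nyquist rate = 2 × 56 Hz = 112 Hz.

112 Hz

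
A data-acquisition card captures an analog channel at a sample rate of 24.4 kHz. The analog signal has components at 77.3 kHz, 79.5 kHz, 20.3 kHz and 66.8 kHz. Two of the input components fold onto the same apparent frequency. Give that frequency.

4.1 kHz

fs/2 = 12.2 kHz.
77.3 kHz mod fs = 4.1 kHz.
4.1 kHz ≤ fs/2 = 12.2 kHz, appears at 4.1 kHz.
79.5 kHz mod fs = 6.3 kHz.
6.3 kHz ≤ fs/2 = 12.2 kHz, appears at 6.3 kHz.
20.3 kHz > fs/2 = 12.2 kHz, folds to fs − 20.3 kHz = 4.1 kHz.
66.8 kHz mod fs = 18 kHz.
18 kHz > fs/2 = 12.2 kHz, folds to fs − 18 kHz = 6.4 kHz.
20.3 kHz and 77.3 kHz both map to 4.1 kHz.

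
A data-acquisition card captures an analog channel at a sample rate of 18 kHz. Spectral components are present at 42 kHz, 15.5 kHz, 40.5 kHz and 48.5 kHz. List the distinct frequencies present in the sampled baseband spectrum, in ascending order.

2.5 kHz, 4.5 kHz, 5.5 kHz, 6 kHz

fs/2 = 9 kHz.
42 kHz mod fs = 6 kHz.
6 kHz ≤ fs/2 = 9 kHz, appears at 6 kHz.
15.5 kHz > fs/2 = 9 kHz, folds to fs − 15.5 kHz = 2.5 kHz.
40.5 kHz mod fs = 4.5 kHz.
4.5 kHz ≤ fs/2 = 9 kHz, appears at 4.5 kHz.
48.5 kHz mod fs = 12.5 kHz.
12.5 kHz > fs/2 = 9 kHz, folds to fs − 12.5 kHz = 5.5 kHz.
Distinct values: {2.5 kHz, 4.5 kHz, 5.5 kHz, 6 kHz}.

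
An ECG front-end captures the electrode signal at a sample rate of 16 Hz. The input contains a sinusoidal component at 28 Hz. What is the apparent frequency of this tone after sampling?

28 Hz mod fs = 12 Hz.
12 Hz > fs/2 = 8 Hz, folds to fs − 12 Hz = 4 Hz.

4 Hz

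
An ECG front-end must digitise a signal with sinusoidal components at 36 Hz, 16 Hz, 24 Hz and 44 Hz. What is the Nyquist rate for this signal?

Highest-frequency component: 44 Hz.
Nyquist rate = 2 × 44 Hz = 88 Hz.

88 Hz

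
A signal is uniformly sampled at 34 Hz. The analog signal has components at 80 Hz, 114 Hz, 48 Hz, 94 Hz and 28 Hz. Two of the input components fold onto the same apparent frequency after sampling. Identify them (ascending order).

80 Hz, 114 Hz

fs/2 = 17 Hz.
80 Hz mod fs = 12 Hz.
12 Hz ≤ fs/2 = 17 Hz, appears at 12 Hz.
114 Hz mod fs = 12 Hz.
12 Hz ≤ fs/2 = 17 Hz, appears at 12 Hz.
48 Hz mod fs = 14 Hz.
14 Hz ≤ fs/2 = 17 Hz, appears at 14 Hz.
94 Hz mod fs = 26 Hz.
26 Hz > fs/2 = 17 Hz, folds to fs − 26 Hz = 8 Hz.
28 Hz > fs/2 = 17 Hz, folds to fs − 28 Hz = 6 Hz.
80 Hz and 114 Hz both map to 12 Hz.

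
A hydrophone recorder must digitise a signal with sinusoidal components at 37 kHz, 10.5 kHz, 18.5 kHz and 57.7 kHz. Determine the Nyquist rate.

Highest-frequency component: 57.7 kHz.
Nyquist rate = 2 × 57.7 kHz = 115.4 kHz.

115.4 kHz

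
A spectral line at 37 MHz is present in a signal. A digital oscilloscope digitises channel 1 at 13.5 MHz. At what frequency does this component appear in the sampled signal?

37 MHz mod fs = 10 MHz.
10 MHz > fs/2 = 6.75 MHz, folds to fs − 10 MHz = 3.5 MHz.

3.5 MHz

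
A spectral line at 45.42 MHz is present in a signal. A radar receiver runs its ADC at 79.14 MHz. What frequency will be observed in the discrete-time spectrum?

45.42 MHz > fs/2 = 39.57 MHz, folds to fs − 45.42 MHz = 33.72 MHz.

33.72 MHz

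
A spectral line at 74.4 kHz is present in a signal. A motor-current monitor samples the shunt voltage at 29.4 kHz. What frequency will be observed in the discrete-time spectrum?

13.8 kHz

74.4 kHz mod fs = 15.6 kHz.
15.6 kHz > fs/2 = 14.7 kHz, folds to fs − 15.6 kHz = 13.8 kHz.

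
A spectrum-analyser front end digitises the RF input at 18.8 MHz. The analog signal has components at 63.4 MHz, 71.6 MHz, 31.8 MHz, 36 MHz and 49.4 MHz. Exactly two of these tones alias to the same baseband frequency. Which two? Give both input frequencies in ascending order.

fs/2 = 9.4 MHz.
63.4 MHz mod fs = 7 MHz.
7 MHz ≤ fs/2 = 9.4 MHz, appears at 7 MHz.
71.6 MHz mod fs = 15.2 MHz.
15.2 MHz > fs/2 = 9.4 MHz, folds to fs − 15.2 MHz = 3.6 MHz.
31.8 MHz mod fs = 13 MHz.
13 MHz > fs/2 = 9.4 MHz, folds to fs − 13 MHz = 5.8 MHz.
36 MHz mod fs = 17.2 MHz.
17.2 MHz > fs/2 = 9.4 MHz, folds to fs − 17.2 MHz = 1.6 MHz.
49.4 MHz mod fs = 11.8 MHz.
11.8 MHz > fs/2 = 9.4 MHz, folds to fs − 11.8 MHz = 7 MHz.
49.4 MHz and 63.4 MHz both map to 7 MHz.

49.4 MHz, 63.4 MHz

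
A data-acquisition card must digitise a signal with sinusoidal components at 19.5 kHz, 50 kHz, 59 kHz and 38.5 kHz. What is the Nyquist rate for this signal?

Highest-frequency component: 59 kHz.
Nyquist rate = 2 × 59 kHz = 118 kHz.

118 kHz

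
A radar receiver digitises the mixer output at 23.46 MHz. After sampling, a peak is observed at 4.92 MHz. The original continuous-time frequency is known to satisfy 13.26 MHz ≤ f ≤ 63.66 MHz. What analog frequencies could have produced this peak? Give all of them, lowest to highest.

Frequencies that alias to 4.92 MHz are k·fs ± 4.92 MHz for integer k ≥ 0.
k=0: 4.92 MHz.
k=1: 18.54 MHz, 28.38 MHz.
k=2: 42 MHz, 51.84 MHz.
k=3: 65.46 MHz, 75.3 MHz.
Within [13.26 MHz, 63.66 MHz]: 18.54 MHz, 28.38 MHz, 42 MHz, 51.84 MHz.

18.54 MHz, 28.38 MHz, 42 MHz, 51.84 MHz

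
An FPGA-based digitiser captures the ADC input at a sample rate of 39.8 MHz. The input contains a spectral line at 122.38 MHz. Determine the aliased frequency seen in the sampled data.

122.38 MHz mod fs = 2.98 MHz.
2.98 MHz ≤ fs/2 = 19.9 MHz, appears at 2.98 MHz.

2.98 MHz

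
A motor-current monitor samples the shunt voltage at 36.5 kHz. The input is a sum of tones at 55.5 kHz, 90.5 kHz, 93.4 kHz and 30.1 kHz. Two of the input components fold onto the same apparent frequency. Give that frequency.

fs/2 = 18.25 kHz.
55.5 kHz mod fs = 19 kHz.
19 kHz > fs/2 = 18.25 kHz, folds to fs − 19 kHz = 17.5 kHz.
90.5 kHz mod fs = 17.5 kHz.
17.5 kHz ≤ fs/2 = 18.25 kHz, appears at 17.5 kHz.
93.4 kHz mod fs = 20.4 kHz.
20.4 kHz > fs/2 = 18.25 kHz, folds to fs − 20.4 kHz = 16.1 kHz.
30.1 kHz > fs/2 = 18.25 kHz, folds to fs − 30.1 kHz = 6.4 kHz.
55.5 kHz and 90.5 kHz both map to 17.5 kHz.

17.5 kHz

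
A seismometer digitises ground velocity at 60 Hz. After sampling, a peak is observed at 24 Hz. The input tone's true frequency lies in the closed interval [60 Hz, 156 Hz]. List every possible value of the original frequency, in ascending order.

84 Hz, 96 Hz, 144 Hz, 156 Hz

Frequencies that alias to 24 Hz are k·fs ± 24 Hz for integer k ≥ 0.
k=0: 24 Hz.
k=1: 36 Hz, 84 Hz.
k=2: 96 Hz, 144 Hz.
k=3: 156 Hz, 204 Hz.
k=4: 216 Hz, 264 Hz.
Within [60 Hz, 156 Hz]: 84 Hz, 96 Hz, 144 Hz, 156 Hz.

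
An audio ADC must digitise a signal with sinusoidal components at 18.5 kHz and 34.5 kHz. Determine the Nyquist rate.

Highest-frequency component: 34.5 kHz.
Nyquist rate = 2 × 34.5 kHz = 69 kHz.

69 kHz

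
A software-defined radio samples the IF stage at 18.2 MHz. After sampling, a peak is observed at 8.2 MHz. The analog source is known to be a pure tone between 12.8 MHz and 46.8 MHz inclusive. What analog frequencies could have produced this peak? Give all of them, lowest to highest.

Frequencies that alias to 8.2 MHz are k·fs ± 8.2 MHz for integer k ≥ 0.
k=0: 8.2 MHz.
k=1: 10 MHz, 26.4 MHz.
k=2: 28.2 MHz, 44.6 MHz.
k=3: 46.4 MHz, 62.8 MHz.
k=4: 64.6 MHz, 81 MHz.
Within [12.8 MHz, 46.8 MHz]: 26.4 MHz, 28.2 MHz, 44.6 MHz, 46.4 MHz.

26.4 MHz, 28.2 MHz, 44.6 MHz, 46.4 MHz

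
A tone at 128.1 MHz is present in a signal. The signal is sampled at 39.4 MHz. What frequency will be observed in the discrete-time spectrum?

9.9 MHz

128.1 MHz mod fs = 9.9 MHz.
9.9 MHz ≤ fs/2 = 19.7 MHz, appears at 9.9 MHz.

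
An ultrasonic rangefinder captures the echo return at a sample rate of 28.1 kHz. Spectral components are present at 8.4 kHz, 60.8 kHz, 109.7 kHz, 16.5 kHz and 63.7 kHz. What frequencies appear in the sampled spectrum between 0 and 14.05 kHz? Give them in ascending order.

2.7 kHz, 4.6 kHz, 7.5 kHz, 8.4 kHz, 11.6 kHz

fs/2 = 14.05 kHz.
8.4 kHz ≤ fs/2 = 14.05 kHz, passes unchanged.
60.8 kHz mod fs = 4.6 kHz.
4.6 kHz ≤ fs/2 = 14.05 kHz, appears at 4.6 kHz.
109.7 kHz mod fs = 25.4 kHz.
25.4 kHz > fs/2 = 14.05 kHz, folds to fs − 25.4 kHz = 2.7 kHz.
16.5 kHz > fs/2 = 14.05 kHz, folds to fs − 16.5 kHz = 11.6 kHz.
63.7 kHz mod fs = 7.5 kHz.
7.5 kHz ≤ fs/2 = 14.05 kHz, appears at 7.5 kHz.
Distinct values: {2.7 kHz, 4.6 kHz, 7.5 kHz, 8.4 kHz, 11.6 kHz}.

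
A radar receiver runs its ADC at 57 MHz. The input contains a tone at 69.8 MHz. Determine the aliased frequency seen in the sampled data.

69.8 MHz mod fs = 12.8 MHz.
12.8 MHz ≤ fs/2 = 28.5 MHz, appears at 12.8 MHz.

12.8 MHz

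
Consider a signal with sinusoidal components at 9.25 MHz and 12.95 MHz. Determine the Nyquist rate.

Highest-frequency component: 12.95 MHz.
Nyquist rate = 2 × 12.95 MHz = 25.9 MHz.

25.9 MHz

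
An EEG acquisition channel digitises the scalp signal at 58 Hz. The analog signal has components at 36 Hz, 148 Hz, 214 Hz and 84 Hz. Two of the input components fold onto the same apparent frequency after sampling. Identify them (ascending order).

84 Hz, 148 Hz

fs/2 = 29 Hz.
36 Hz > fs/2 = 29 Hz, folds to fs − 36 Hz = 22 Hz.
148 Hz mod fs = 32 Hz.
32 Hz > fs/2 = 29 Hz, folds to fs − 32 Hz = 26 Hz.
214 Hz mod fs = 40 Hz.
40 Hz > fs/2 = 29 Hz, folds to fs − 40 Hz = 18 Hz.
84 Hz mod fs = 26 Hz.
26 Hz ≤ fs/2 = 29 Hz, appears at 26 Hz.
84 Hz and 148 Hz both map to 26 Hz.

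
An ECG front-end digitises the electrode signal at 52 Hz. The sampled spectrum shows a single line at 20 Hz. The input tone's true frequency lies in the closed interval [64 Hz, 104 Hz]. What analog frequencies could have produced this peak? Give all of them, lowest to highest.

72 Hz, 84 Hz

Frequencies that alias to 20 Hz are k·fs ± 20 Hz for integer k ≥ 0.
k=0: 20 Hz.
k=1: 32 Hz, 72 Hz.
k=2: 84 Hz, 124 Hz.
k=3: 136 Hz, 176 Hz.
Within [64 Hz, 104 Hz]: 72 Hz, 84 Hz.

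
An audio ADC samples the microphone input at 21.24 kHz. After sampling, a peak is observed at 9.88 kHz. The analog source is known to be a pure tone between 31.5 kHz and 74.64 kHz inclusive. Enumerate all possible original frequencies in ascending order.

Frequencies that alias to 9.88 kHz are k·fs ± 9.88 kHz for integer k ≥ 0.
k=0: 9.88 kHz.
k=1: 11.36 kHz, 31.12 kHz.
k=2: 32.6 kHz, 52.36 kHz.
k=3: 53.84 kHz, 73.6 kHz.
k=4: 75.08 kHz, 94.84 kHz.
Within [31.5 kHz, 74.64 kHz]: 32.6 kHz, 52.36 kHz, 53.84 kHz, 73.6 kHz.

32.6 kHz, 52.36 kHz, 53.84 kHz, 73.6 kHz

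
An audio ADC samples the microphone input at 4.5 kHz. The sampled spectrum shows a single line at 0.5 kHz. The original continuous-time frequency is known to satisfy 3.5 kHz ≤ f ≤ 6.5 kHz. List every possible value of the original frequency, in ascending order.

Frequencies that alias to 0.5 kHz are k·fs ± 0.5 kHz for integer k ≥ 0.
k=0: 0.5 kHz.
k=1: 4 kHz, 5 kHz.
k=2: 8.5 kHz, 9.5 kHz.
Within [3.5 kHz, 6.5 kHz]: 4 kHz, 5 kHz.

4 kHz, 5 kHz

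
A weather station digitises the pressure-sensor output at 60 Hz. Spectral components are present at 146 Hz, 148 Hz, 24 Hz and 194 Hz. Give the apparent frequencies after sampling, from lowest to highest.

fs/2 = 30 Hz.
146 Hz mod fs = 26 Hz.
26 Hz ≤ fs/2 = 30 Hz, appears at 26 Hz.
148 Hz mod fs = 28 Hz.
28 Hz ≤ fs/2 = 30 Hz, appears at 28 Hz.
24 Hz ≤ fs/2 = 30 Hz, passes unchanged.
194 Hz mod fs = 14 Hz.
14 Hz ≤ fs/2 = 30 Hz, appears at 14 Hz.
Distinct values: {14 Hz, 24 Hz, 26 Hz, 28 Hz}.

14 Hz, 24 Hz, 26 Hz, 28 Hz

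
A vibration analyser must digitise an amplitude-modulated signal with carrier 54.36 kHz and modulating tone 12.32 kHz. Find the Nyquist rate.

AM sidebands sit at fc ± fm = 42.04 kHz and 66.68 kHz.
Highest-frequency component: 66.68 kHz.
Nyquist rate = 2 × 66.68 kHz = 133.36 kHz.

133.36 kHz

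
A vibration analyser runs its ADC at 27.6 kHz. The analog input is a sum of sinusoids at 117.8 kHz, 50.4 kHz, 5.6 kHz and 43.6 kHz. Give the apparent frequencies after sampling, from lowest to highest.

4.8 kHz, 5.6 kHz, 7.4 kHz, 11.6 kHz

fs/2 = 13.8 kHz.
117.8 kHz mod fs = 7.4 kHz.
7.4 kHz ≤ fs/2 = 13.8 kHz, appears at 7.4 kHz.
50.4 kHz mod fs = 22.8 kHz.
22.8 kHz > fs/2 = 13.8 kHz, folds to fs − 22.8 kHz = 4.8 kHz.
5.6 kHz ≤ fs/2 = 13.8 kHz, passes unchanged.
43.6 kHz mod fs = 16 kHz.
16 kHz > fs/2 = 13.8 kHz, folds to fs − 16 kHz = 11.6 kHz.
Distinct values: {4.8 kHz, 5.6 kHz, 7.4 kHz, 11.6 kHz}.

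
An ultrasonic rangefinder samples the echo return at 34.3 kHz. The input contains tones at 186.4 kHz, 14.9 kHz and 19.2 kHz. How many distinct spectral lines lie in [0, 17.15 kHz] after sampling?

2

fs/2 = 17.15 kHz.
186.4 kHz mod fs = 14.9 kHz.
14.9 kHz ≤ fs/2 = 17.15 kHz, appears at 14.9 kHz.
14.9 kHz ≤ fs/2 = 17.15 kHz, passes unchanged.
19.2 kHz > fs/2 = 17.15 kHz, folds to fs − 19.2 kHz = 15.1 kHz.
Distinct values: {14.9 kHz, 15.1 kHz} → 2.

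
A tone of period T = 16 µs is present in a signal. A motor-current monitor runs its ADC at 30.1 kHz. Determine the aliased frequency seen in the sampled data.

2.3 kHz

T = 16 µs → f = 1/T = 62.5 kHz.
62.5 kHz mod fs = 2.3 kHz.
2.3 kHz ≤ fs/2 = 15.05 kHz, appears at 2.3 kHz.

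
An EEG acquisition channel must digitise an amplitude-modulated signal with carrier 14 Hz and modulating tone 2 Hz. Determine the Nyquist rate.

AM sidebands sit at fc ± fm = 12 Hz and 16 Hz.
Highest-frequency component: 16 Hz.
Nyquist rate = 2 × 16 Hz = 32 Hz.

32 Hz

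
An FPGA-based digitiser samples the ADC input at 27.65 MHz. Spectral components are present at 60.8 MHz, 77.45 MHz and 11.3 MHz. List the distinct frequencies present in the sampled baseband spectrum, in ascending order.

5.5 MHz, 11.3 MHz

fs/2 = 13.825 MHz.
60.8 MHz mod fs = 5.5 MHz.
5.5 MHz ≤ fs/2 = 13.825 MHz, appears at 5.5 MHz.
77.45 MHz mod fs = 22.15 MHz.
22.15 MHz > fs/2 = 13.825 MHz, folds to fs − 22.15 MHz = 5.5 MHz.
11.3 MHz ≤ fs/2 = 13.825 MHz, passes unchanged.
Distinct values: {5.5 MHz, 11.3 MHz}.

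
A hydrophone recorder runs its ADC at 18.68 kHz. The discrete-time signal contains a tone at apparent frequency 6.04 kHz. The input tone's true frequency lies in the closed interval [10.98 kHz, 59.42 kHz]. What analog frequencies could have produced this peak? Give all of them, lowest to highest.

12.64 kHz, 24.72 kHz, 31.32 kHz, 43.4 kHz, 50 kHz

Frequencies that alias to 6.04 kHz are k·fs ± 6.04 kHz for integer k ≥ 0.
k=0: 6.04 kHz.
k=1: 12.64 kHz, 24.72 kHz.
k=2: 31.32 kHz, 43.4 kHz.
k=3: 50 kHz, 62.08 kHz.
k=4: 68.68 kHz, 80.76 kHz.
Within [10.98 kHz, 59.42 kHz]: 12.64 kHz, 24.72 kHz, 31.32 kHz, 43.4 kHz, 50 kHz.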